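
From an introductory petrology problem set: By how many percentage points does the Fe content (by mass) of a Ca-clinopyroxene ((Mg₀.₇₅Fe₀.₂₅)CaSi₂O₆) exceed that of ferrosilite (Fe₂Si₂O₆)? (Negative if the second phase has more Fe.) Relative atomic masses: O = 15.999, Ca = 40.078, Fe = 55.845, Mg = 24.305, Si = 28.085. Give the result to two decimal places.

Fe in (Mg₀.₇₅Fe₀.₂₅)CaSi₂O₆: molar mass 224.432 g/mol; 0.25×55.845 = 13.961 g → 6.22 wt%.
Fe in Fe₂Si₂O₆: molar mass 263.854 g/mol; 2×55.845 = 111.690 g → 42.33 wt%.
Difference = 6.22 − 42.33 = -36.11 percentage points.

-36.11 percentage points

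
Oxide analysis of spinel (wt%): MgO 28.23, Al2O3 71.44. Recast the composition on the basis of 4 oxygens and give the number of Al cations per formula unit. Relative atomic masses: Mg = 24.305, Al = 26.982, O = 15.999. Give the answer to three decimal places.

2.000 Al apfu

MgO (M=40.304): mol = 0.70043; Mg = 0.70043, O = 0.70043.
Al2O3 (M=101.961): mol = 0.70066; Al = 1.40132, O = 2.10198.
ΣO = 2.80241; factor = 4/ΣO = 1.42734.
Al apfu = 1.40132 × 1.42734 = 2.000.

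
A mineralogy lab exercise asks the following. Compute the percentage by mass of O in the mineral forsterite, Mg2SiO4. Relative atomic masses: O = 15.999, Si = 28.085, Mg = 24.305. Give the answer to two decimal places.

M(Mg2SiO4) = 140.691 g/mol.
O contributes 4 × 15.999 = 63.996 g per mole.
63.996/140.691 = 0.4549 → 45.49%.

45.49 wt%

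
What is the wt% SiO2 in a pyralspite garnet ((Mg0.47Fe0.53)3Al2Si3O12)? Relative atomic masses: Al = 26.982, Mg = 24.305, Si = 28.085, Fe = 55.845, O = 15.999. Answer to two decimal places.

39.77 wt%

Formula mass = 453.271 g/mol.
3 Si → 3.0000 mol SiO2 per formula unit; M(SiO2) = 60.083, so SiO2 mass = 180.249 g.
180.249/453.271 × 100 = 39.77 wt%.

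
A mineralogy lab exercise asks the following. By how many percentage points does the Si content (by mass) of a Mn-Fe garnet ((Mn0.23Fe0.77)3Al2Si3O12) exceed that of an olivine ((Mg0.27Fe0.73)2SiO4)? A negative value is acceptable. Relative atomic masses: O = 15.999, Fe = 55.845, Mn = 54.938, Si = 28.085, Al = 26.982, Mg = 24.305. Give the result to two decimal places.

1.91 percentage points

M((Mn0.23Fe0.77)3Al2Si3O12) = 497.116 g/mol, so wt% Si = 84.255/497.116 × 100 = 16.95%.
M((Mg0.27Fe0.73)2SiO4) = 186.739 g/mol, so wt% Si = 28.085/186.739 × 100 = 15.04%.
16.95 − 15.04 = 1.91 pp.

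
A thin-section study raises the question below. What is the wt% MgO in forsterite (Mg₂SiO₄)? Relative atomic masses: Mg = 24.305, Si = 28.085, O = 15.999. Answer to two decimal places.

Formula mass = 140.691 g/mol.
2 Mg → 2.0000 mol MgO per formula unit; M(MgO) = 40.304, so MgO mass = 80.608 g.
80.608/140.691 × 100 = 57.29 wt%.

57.29 wt%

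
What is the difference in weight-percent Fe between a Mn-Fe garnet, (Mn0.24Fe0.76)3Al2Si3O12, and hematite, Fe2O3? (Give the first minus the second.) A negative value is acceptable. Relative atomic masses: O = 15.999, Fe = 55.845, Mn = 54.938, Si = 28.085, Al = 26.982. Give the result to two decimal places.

-44.33 percentage points

Fe in (Mn0.24Fe0.76)3Al2Si3O12: molar mass 497.089 g/mol; 2.28×55.845 = 127.327 g → 25.61 wt%.
Fe in Fe2O3: molar mass 159.687 g/mol; 2×55.845 = 111.690 g → 69.94 wt%.
Difference = 25.61 − 69.94 = -44.33 percentage points.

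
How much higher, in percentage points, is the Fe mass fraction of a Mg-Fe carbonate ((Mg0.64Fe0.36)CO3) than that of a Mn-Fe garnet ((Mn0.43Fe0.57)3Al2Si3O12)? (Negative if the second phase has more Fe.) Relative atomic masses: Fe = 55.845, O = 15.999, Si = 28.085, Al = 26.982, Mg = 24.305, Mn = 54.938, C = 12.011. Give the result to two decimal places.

1.78 percentage points

Fe in (Mg0.64Fe0.36)CO3: molar mass 95.667 g/mol; 0.36×55.845 = 20.104 g → 21.01 wt%.
Fe in (Mn0.43Fe0.57)3Al2Si3O12: molar mass 496.572 g/mol; 1.71×55.845 = 95.495 g → 19.23 wt%.
Difference = 21.01 − 19.23 = 1.78 percentage points.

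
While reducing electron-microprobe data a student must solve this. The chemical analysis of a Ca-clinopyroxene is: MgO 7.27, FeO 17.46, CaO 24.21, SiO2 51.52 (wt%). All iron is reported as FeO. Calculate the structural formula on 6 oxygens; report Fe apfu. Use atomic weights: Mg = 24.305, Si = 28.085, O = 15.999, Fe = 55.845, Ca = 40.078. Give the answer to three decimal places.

0.567 Fe apfu

MgO (M=40.304): mol = 0.18038; Mg = 0.18038, O = 0.18038.
FeO (M=71.844): mol = 0.24303; Fe = 0.24303, O = 0.24303.
CaO (M=56.077): mol = 0.43173; Ca = 0.43173, O = 0.43173.
SiO2 (M=60.083): mol = 0.85748; Si = 0.85748, O = 1.71496.
ΣO = 2.57010; factor = 6/ΣO = 2.33454.
Fe apfu = 0.24303 × 2.33454 = 0.567.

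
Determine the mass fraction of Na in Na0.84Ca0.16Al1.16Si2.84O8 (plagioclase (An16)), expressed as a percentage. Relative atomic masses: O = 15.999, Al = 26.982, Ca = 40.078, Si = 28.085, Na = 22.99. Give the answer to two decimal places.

Formula mass = 0.84*22.99 + 0.16*40.078 + 1.16*26.982 + 2.84*28.085 + 8*15.999 = 264.777 g/mol, of which 19.312 g is Na.
So Na makes up 19.312/264.777 = 0.0729 of the mass, i.e. 7.29%.

7.29 mass %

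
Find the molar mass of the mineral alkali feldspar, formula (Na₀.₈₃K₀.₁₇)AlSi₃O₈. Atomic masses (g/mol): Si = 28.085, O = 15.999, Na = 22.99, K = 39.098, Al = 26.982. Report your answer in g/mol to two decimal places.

264.96 g/mol

M = 0.83×22.99 + 0.17×39.098 + 1×26.982 + 3×28.085 + 8×15.999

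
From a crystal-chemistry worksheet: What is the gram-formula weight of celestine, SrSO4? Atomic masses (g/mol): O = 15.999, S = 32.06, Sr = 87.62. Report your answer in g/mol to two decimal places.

183.68 g/mol

Sr: 1 × 87.62 = 87.6200
S: 1 × 32.06 = 32.0600
O: 4 × 15.999 = 63.9960
Summing the contributions gives the formula mass.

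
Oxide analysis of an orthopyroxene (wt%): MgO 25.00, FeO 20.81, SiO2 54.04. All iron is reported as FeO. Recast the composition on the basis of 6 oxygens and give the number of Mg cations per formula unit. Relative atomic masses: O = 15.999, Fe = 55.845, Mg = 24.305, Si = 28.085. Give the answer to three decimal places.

1.374 Mg apfu

MgO: 25.00/40.304 = 0.62029 mol → 0.62029 mol Mg, 0.62029 mol O.
FeO: 20.81/71.844 = 0.28966 mol → 0.28966 mol Fe, 0.28966 mol O.
SiO2: 54.04/60.083 = 0.89942 mol → 0.89942 mol Si, 1.79884 mol O.
Total oxygen = 2.70879 mol. Normalization factor = 6/2.70879 = 2.21501.
Mg per 6 O = 0.62029 × 2.21501 = 1.374.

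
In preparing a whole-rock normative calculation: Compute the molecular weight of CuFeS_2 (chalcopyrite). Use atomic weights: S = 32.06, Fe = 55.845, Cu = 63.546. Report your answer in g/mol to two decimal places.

The formula mass is the sum 1*63.546 + 1*55.845 + 2*32.06.

183.51 g/mol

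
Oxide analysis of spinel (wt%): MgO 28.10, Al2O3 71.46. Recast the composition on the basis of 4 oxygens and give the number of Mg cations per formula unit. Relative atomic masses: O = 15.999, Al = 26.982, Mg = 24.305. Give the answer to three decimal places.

MgO (M=40.304): mol = 0.69720; Mg = 0.69720, O = 0.69720.
Al2O3 (M=101.961): mol = 0.70086; Al = 1.40172, O = 2.10258.
ΣO = 2.79978; factor = 4/ΣO = 1.42868.
Mg apfu = 0.69720 × 1.42868 = 0.996.

0.996 Mg apfu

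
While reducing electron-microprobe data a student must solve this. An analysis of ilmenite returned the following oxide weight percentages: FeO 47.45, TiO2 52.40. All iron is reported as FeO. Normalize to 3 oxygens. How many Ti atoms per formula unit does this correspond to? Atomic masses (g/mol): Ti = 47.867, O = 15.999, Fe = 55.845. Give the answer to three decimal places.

47.45 wt% FeO ÷ 71.844 g/mol = 0.66046 mol, giving 0.66046 Fe and 0.66046 O.
52.40 wt% TiO2 ÷ 79.865 g/mol = 0.65611 mol, giving 0.65611 Ti and 1.31222 O.
Oxygen sums to 1.97268; scaling by 3/1.97268 = 1.52077 puts the formula on 3 O.
Ti: 0.65611 × 1.52077 = 0.998 atoms per formula unit.

0.998 Ti apfu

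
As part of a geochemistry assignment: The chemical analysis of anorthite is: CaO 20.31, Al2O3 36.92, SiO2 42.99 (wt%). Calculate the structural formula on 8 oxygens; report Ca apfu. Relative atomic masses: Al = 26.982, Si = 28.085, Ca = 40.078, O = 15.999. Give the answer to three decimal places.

CaO (M=56.077): mol = 0.36218; Ca = 0.36218, O = 0.36218.
Al2O3 (M=101.961): mol = 0.36210; Al = 0.72420, O = 1.08630.
SiO2 (M=60.083): mol = 0.71551; Si = 0.71551, O = 1.43102.
ΣO = 2.87950; factor = 8/ΣO = 2.77826.
Ca apfu = 0.36218 × 2.77826 = 1.006.

1.006 Ca apfu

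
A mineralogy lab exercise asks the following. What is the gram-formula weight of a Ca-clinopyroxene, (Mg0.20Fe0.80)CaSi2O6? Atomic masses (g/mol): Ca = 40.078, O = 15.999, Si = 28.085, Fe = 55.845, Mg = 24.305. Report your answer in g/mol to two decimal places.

241.78 g/mol

M = 0.20×24.305 + 0.80×55.845 + 1×40.078 + 2×28.085 + 6×15.999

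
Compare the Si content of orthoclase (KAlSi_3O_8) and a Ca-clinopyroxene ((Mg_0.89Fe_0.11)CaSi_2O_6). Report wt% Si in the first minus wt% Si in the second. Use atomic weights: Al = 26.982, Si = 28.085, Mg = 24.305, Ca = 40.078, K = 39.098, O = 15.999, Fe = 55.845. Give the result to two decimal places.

M(KAlSi_3O_8) = 278.327 g/mol, so wt% Si = 84.255/278.327 × 100 = 30.27%.
M((Mg_0.89Fe_0.11)CaSi_2O_6) = 220.016 g/mol, so wt% Si = 56.170/220.016 × 100 = 25.53%.
30.27 − 25.53 = 4.74 pp.

4.74 percentage points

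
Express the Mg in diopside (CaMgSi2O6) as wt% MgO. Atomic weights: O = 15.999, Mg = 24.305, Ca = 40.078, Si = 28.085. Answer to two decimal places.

18.61 wt%

Molar mass of CaMgSi2O6 = 1*40.078 + 1*24.305 + 2*28.085 + 6*15.999 = 216.547 g/mol.
Each formula unit contains 1 Mg, equivalent to 1/1 = 1.0000 mol MgO.
M(MgO) = 1×24.305 + 1×15.999 = 40.304 g/mol.
Mass of MgO per formula unit = 1.0000 × 40.304 = 40.304 g.
MgO wt% = 40.304 / 216.547 × 100 = 18.61%.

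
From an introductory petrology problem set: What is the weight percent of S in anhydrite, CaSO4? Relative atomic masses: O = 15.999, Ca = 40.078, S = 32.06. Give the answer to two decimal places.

M(CaSO4) = 136.134 g/mol.
S contributes 1 × 32.06 = 32.060 g per mole.
32.060/136.134 = 0.2355 → 23.55%.

23.55 wt%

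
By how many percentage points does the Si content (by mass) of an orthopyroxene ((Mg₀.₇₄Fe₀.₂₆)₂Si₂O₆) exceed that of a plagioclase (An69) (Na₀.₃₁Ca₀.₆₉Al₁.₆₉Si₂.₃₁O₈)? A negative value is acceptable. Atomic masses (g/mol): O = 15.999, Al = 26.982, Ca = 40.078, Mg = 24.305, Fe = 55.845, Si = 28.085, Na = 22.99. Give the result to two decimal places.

Si in (Mg₀.₇₄Fe₀.₂₆)₂Si₂O₆: molar mass 217.175 g/mol; 2×28.085 = 56.170 g → 25.86 wt%.
Si in Na₀.₃₁Ca₀.₆₉Al₁.₆₉Si₂.₃₁O₈: molar mass 273.249 g/mol; 2.31×28.085 = 64.876 g → 23.74 wt%.
Difference = 25.86 − 23.74 = 2.12 percentage points.

2.12 percentage points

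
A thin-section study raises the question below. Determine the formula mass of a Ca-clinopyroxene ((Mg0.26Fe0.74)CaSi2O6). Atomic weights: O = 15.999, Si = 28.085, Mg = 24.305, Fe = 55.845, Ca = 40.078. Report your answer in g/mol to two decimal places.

239.89 g/mol

Mg: 0.26 × 24.305 = 6.3193
Fe: 0.74 × 55.845 = 41.3253
Ca: 1 × 40.078 = 40.0780
Si: 2 × 28.085 = 56.1700
O: 6 × 15.999 = 95.9940
Summing the contributions gives the formula mass.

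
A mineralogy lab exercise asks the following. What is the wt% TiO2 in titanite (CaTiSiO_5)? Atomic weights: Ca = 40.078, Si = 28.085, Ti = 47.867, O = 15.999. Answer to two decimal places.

40.74 wt%

M(CaTiSiO_5) = 196.025 g/mol; M(TiO2) = 79.865 g/mol.
Moles TiO2 per formula unit = 1 Ti ÷ 1 = 1.0000.
TiO2 fraction = (1.0000 × 79.865) / 196.025 = 79.865/196.025 = 0.4074.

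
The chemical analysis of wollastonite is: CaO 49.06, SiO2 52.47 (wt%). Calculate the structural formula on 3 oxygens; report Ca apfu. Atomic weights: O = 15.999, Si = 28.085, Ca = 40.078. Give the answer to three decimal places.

49.06 wt% CaO ÷ 56.077 g/mol = 0.87487 mol, giving 0.87487 Ca and 0.87487 O.
52.47 wt% SiO2 ÷ 60.083 g/mol = 0.87329 mol, giving 0.87329 Si and 1.74658 O.
Oxygen sums to 2.62145; scaling by 3/2.62145 = 1.14440 puts the formula on 3 O.
Ca: 0.87487 × 1.14440 = 1.001 atoms per formula unit.

1.001 Ca apfu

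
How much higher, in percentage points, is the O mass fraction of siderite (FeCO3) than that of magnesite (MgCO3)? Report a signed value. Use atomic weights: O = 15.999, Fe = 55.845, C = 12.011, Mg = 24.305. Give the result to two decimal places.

-15.50 percentage points

O in FeCO3: molar mass 115.853 g/mol; 3×15.999 = 47.997 g → 41.43 wt%.
O in MgCO3: molar mass 84.313 g/mol; 3×15.999 = 47.997 g → 56.93 wt%.
Difference = 41.43 − 56.93 = -15.50 percentage points.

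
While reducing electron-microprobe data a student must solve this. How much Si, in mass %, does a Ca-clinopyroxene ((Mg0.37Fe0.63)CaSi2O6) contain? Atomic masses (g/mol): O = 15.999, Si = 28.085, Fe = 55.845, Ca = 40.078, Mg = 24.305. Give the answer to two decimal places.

Formula mass = 0.37·24.305 + 0.63·55.845 + 1·40.078 + 2·28.085 + 6·15.999 = 236.417 g/mol, of which 56.170 g is Si.
So Si makes up 56.170/236.417 = 0.2376 of the mass, i.e. 23.76%.

23.76 mass %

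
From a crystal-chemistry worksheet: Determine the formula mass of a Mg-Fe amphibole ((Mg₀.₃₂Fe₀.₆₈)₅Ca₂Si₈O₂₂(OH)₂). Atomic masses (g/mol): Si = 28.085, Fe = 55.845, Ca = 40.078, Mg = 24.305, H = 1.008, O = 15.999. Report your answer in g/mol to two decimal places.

919.59 g/mol

The formula mass is the sum 1.60*24.305 + 3.40*55.845 + 2*40.078 + 8*28.085 + 24*15.999 + 2*1.008.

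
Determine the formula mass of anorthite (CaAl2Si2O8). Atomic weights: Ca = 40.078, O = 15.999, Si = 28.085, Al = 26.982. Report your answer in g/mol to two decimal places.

Ca: 1 × 40.078 = 40.0780
Al: 2 × 26.982 = 53.9640
Si: 2 × 28.085 = 56.1700
O: 8 × 15.999 = 127.9920
Summing the contributions gives the formula mass.

278.20 g/mol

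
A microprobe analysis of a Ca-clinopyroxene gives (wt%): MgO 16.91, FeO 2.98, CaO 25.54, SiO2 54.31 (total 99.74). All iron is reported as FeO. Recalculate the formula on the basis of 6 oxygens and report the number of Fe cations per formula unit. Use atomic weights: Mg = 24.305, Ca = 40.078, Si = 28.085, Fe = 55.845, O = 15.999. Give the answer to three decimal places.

0.091 Fe apfu

MgO: 16.91/40.304 = 0.41956 mol → 0.41956 mol Mg, 0.41956 mol O.
FeO: 2.98/71.844 = 0.04148 mol → 0.04148 mol Fe, 0.04148 mol O.
CaO: 25.54/56.077 = 0.45545 mol → 0.45545 mol Ca, 0.45545 mol O.
SiO2: 54.31/60.083 = 0.90392 mol → 0.90392 mol Si, 1.80784 mol O.
Total oxygen = 2.72433 mol. Normalization factor = 6/2.72433 = 2.20238.
Fe per 6 O = 0.04148 × 2.20238 = 0.091.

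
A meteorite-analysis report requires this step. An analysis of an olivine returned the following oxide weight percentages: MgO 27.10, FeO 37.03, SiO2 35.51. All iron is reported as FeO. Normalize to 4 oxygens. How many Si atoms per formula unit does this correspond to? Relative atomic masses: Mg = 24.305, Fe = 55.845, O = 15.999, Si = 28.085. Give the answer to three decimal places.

0.998 Si apfu

27.10 wt% MgO ÷ 40.304 g/mol = 0.67239 mol, giving 0.67239 Mg and 0.67239 O.
37.03 wt% FeO ÷ 71.844 g/mol = 0.51542 mol, giving 0.51542 Fe and 0.51542 O.
35.51 wt% SiO2 ÷ 60.083 g/mol = 0.59102 mol, giving 0.59102 Si and 1.18204 O.
Oxygen sums to 2.36985; scaling by 4/2.36985 = 1.68787 puts the formula on 4 O.
Si: 0.59102 × 1.68787 = 0.998 atoms per formula unit.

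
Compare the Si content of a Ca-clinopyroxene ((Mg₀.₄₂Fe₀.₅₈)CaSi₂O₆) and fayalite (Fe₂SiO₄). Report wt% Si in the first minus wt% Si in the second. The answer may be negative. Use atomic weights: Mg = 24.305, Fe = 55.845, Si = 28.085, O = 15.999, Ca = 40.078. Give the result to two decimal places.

10.14 percentage points

First mineral: 56.170 g Si in 234.840 g formula = 23.92 wt% Si.
Second mineral: 28.085 g Si in 203.771 g formula = 13.78 wt% Si.
23.92% − 13.78% gives a difference of 10.14 percentage points.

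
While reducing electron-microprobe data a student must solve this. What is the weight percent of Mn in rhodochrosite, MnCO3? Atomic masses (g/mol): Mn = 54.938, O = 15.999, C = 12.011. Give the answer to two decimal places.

Formula mass = 1·54.938 + 1·12.011 + 3·15.999 = 114.946 g/mol, of which 54.938 g is Mn.
So Mn makes up 54.938/114.946 = 0.4779 of the mass, i.e. 47.79%.

47.79 mass %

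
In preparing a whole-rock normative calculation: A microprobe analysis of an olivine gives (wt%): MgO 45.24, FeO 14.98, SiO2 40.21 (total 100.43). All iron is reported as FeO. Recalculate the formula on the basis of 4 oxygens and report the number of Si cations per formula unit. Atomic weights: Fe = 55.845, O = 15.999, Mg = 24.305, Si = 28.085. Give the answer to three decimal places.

45.24 wt% MgO ÷ 40.304 g/mol = 1.12247 mol, giving 1.12247 Mg and 1.12247 O.
14.98 wt% FeO ÷ 71.844 g/mol = 0.20851 mol, giving 0.20851 Fe and 0.20851 O.
40.21 wt% SiO2 ÷ 60.083 g/mol = 0.66924 mol, giving 0.66924 Si and 1.33848 O.
Oxygen sums to 2.66946; scaling by 4/2.66946 = 1.49843 puts the formula on 4 O.
Si: 0.66924 × 1.49843 = 1.003 atoms per formula unit.

1.003 Si apfu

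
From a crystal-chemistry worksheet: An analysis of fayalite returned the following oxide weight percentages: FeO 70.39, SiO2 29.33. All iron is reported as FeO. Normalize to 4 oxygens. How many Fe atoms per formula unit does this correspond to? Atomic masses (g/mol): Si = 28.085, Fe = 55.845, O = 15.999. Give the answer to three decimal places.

2.004 Fe apfu

70.39 wt% FeO ÷ 71.844 g/mol = 0.97976 mol, giving 0.97976 Fe and 0.97976 O.
29.33 wt% SiO2 ÷ 60.083 g/mol = 0.48816 mol, giving 0.48816 Si and 0.97632 O.
Oxygen sums to 1.95608; scaling by 4/1.95608 = 2.04491 puts the formula on 4 O.
Fe: 0.97976 × 2.04491 = 2.004 atoms per formula unit.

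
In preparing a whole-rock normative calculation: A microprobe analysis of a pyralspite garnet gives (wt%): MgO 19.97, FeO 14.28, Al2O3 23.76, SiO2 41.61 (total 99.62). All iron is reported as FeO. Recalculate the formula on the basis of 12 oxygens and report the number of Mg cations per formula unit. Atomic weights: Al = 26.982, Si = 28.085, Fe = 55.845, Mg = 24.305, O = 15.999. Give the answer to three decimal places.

2.140 Mg apfu

MgO (M=40.304): mol = 0.49548; Mg = 0.49548, O = 0.49548.
FeO (M=71.844): mol = 0.19876; Fe = 0.19876, O = 0.19876.
Al2O3 (M=101.961): mol = 0.23303; Al = 0.46606, O = 0.69909.
SiO2 (M=60.083): mol = 0.69254; Si = 0.69254, O = 1.38508.
ΣO = 2.77841; factor = 12/ΣO = 4.31902.
Mg apfu = 0.49548 × 4.31902 = 2.140.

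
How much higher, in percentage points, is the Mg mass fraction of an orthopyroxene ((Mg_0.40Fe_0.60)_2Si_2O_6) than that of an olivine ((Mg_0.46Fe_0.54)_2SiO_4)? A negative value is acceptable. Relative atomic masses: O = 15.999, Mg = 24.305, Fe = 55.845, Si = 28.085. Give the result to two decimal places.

M((Mg_0.40Fe_0.60)_2Si_2O_6) = 238.622 g/mol, so wt% Mg = 19.444/238.622 × 100 = 8.15%.
M((Mg_0.46Fe_0.54)_2SiO_4) = 174.754 g/mol, so wt% Mg = 22.361/174.754 × 100 = 12.80%.
8.15 − 12.80 = -4.65 pp.

-4.65 percentage points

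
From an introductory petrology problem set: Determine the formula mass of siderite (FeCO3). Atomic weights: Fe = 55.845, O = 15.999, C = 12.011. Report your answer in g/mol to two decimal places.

115.85 g/mol

Fe: 1 × 55.845 = 55.8450
C: 1 × 12.011 = 12.0110
O: 3 × 15.999 = 47.9970
Summing the contributions gives the formula mass.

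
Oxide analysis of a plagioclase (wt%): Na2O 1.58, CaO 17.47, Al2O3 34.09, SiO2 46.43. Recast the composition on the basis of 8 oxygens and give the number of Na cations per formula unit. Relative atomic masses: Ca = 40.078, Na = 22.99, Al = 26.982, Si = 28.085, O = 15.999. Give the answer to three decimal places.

0.141 Na apfu

Na2O (M=61.979): mol = 0.02549; Na = 0.05098, O = 0.02549.
CaO (M=56.077): mol = 0.31154; Ca = 0.31154, O = 0.31154.
Al2O3 (M=101.961): mol = 0.33434; Al = 0.66868, O = 1.00302.
SiO2 (M=60.083): mol = 0.77276; Si = 0.77276, O = 1.54552.
ΣO = 2.88557; factor = 8/ΣO = 2.77242.
Na apfu = 0.05098 × 2.77242 = 0.141.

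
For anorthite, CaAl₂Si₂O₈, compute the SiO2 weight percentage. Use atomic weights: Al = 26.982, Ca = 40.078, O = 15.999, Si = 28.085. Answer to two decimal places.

43.19 wt%

M(CaAl₂Si₂O₈) = 278.204 g/mol; M(SiO2) = 60.083 g/mol.
Moles SiO2 per formula unit = 2 Si ÷ 1 = 2.0000.
SiO2 fraction = (2.0000 × 60.083) / 278.204 = 120.166/278.204 = 0.4319.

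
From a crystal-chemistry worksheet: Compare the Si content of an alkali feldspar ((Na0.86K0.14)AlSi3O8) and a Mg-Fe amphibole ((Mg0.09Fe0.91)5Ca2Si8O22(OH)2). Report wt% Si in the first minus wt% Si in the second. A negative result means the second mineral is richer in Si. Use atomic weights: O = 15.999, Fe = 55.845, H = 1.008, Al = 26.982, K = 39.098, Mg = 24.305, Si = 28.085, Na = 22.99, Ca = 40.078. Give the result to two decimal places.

8.35 percentage points

M((Na0.86K0.14)AlSi3O8) = 264.474 g/mol, so wt% Si = 84.255/264.474 × 100 = 31.86%.
M((Mg0.09Fe0.91)5Ca2Si8O22(OH)2) = 955.860 g/mol, so wt% Si = 224.680/955.860 × 100 = 23.51%.
31.86 − 23.51 = 8.35 pp.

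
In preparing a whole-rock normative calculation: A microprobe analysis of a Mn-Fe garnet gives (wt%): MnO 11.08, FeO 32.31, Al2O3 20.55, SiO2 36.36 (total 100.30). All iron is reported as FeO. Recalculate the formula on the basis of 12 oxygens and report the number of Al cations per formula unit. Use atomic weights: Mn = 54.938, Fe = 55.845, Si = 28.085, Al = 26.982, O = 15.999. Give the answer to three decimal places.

1.998 Al apfu

MnO (M=70.937): mol = 0.15619; Mn = 0.15619, O = 0.15619.
FeO (M=71.844): mol = 0.44972; Fe = 0.44972, O = 0.44972.
Al2O3 (M=101.961): mol = 0.20155; Al = 0.40310, O = 0.60465.
SiO2 (M=60.083): mol = 0.60516; Si = 0.60516, O = 1.21032.
ΣO = 2.42088; factor = 12/ΣO = 4.95688.
Al apfu = 0.40310 × 4.95688 = 1.998.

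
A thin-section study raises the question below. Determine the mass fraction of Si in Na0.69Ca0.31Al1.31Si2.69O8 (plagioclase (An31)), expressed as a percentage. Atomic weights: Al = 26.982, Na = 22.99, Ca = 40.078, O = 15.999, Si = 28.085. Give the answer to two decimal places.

M(Na0.69Ca0.31Al1.31Si2.69O8) = 267.174 g/mol.
Si contributes 2.69 × 28.085 = 75.549 g per mole.
75.549/267.174 = 0.2828 → 28.28%.

28.28 mass %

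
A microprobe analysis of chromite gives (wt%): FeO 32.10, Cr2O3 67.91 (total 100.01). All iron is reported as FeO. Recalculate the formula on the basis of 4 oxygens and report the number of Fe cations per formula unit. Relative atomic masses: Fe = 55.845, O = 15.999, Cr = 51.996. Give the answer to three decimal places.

1.000 Fe apfu

FeO (M=71.844): mol = 0.44680; Fe = 0.44680, O = 0.44680.
Cr2O3 (M=151.989): mol = 0.44681; Cr = 0.89362, O = 1.34043.
ΣO = 1.78723; factor = 4/ΣO = 2.23810.
Fe apfu = 0.44680 × 2.23810 = 1.000.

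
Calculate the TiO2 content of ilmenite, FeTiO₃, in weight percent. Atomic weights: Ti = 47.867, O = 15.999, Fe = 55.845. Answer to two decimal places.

Molar mass of FeTiO₃ = 1·55.845 + 1·47.867 + 3·15.999 = 151.709 g/mol.
Each formula unit contains 1 Ti, equivalent to 1/1 = 1.0000 mol TiO2.
M(TiO2) = 1×47.867 + 2×15.999 = 79.865 g/mol.
Mass of TiO2 per formula unit = 1.0000 × 79.865 = 79.865 g.
TiO2 wt% = 79.865 / 151.709 × 100 = 52.64%.

52.64 wt%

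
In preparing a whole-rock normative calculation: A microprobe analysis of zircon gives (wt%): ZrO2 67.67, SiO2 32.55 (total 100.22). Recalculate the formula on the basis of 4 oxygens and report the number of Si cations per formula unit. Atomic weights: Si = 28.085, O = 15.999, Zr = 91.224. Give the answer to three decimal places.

0.993 Si apfu

67.67 wt% ZrO2 ÷ 123.222 g/mol = 0.54917 mol, giving 0.54917 Zr and 1.09834 O.
32.55 wt% SiO2 ÷ 60.083 g/mol = 0.54175 mol, giving 0.54175 Si and 1.08350 O.
Oxygen sums to 2.18184; scaling by 4/2.18184 = 1.83332 puts the formula on 4 O.
Si: 0.54175 × 1.83332 = 0.993 atoms per formula unit.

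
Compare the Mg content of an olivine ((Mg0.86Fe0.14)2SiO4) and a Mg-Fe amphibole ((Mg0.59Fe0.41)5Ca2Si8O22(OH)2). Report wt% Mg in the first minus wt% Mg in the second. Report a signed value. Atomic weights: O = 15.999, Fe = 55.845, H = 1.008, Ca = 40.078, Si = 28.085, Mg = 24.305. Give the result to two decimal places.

19.78 percentage points

First mineral: 41.805 g Mg in 149.522 g formula = 27.96 wt% Mg.
Second mineral: 71.700 g Mg in 877.010 g formula = 8.18 wt% Mg.
27.96% − 8.18% gives a difference of 19.78 percentage points.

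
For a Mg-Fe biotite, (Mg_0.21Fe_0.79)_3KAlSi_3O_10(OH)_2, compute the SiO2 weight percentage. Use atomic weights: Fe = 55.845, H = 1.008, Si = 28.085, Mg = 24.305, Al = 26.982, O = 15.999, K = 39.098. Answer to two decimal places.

36.64 wt%

Formula mass = 492.004 g/mol.
3 Si → 3.0000 mol SiO2 per formula unit; M(SiO2) = 60.083, so SiO2 mass = 180.249 g.
180.249/492.004 × 100 = 36.64 wt%.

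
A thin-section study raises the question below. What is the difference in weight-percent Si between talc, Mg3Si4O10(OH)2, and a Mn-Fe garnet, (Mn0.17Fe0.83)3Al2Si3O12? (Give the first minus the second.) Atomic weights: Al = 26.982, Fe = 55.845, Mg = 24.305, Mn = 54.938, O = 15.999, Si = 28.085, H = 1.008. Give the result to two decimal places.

First mineral: 112.340 g Si in 379.259 g formula = 29.62 wt% Si.
Second mineral: 84.255 g Si in 497.279 g formula = 16.94 wt% Si.
29.62% − 16.94% gives a difference of 12.68 percentage points.

12.68 percentage points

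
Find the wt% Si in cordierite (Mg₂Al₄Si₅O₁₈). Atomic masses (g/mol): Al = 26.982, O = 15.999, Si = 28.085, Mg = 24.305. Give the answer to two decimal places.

24.01 weight percent

Formula mass = 2×24.305 + 4×26.982 + 5×28.085 + 18×15.999 = 584.945 g/mol, of which 140.425 g is Si.
So Si makes up 140.425/584.945 = 0.2401 of the mass, i.e. 24.01%.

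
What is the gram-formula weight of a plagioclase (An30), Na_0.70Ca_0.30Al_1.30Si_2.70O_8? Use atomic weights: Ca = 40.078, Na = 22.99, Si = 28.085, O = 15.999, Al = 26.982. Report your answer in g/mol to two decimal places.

267.01 g/mol

M = 0.70(22.99) + 0.30(40.078) + 1.30(26.982) + 2.70(28.085) + 8(15.999)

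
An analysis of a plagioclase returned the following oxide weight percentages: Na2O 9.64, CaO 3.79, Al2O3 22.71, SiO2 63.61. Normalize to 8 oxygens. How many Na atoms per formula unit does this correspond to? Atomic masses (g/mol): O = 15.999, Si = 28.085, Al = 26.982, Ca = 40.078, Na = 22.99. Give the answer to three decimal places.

Na2O: 9.64/61.979 = 0.15554 mol → 0.31108 mol Na, 0.15554 mol O.
CaO: 3.79/56.077 = 0.06759 mol → 0.06759 mol Ca, 0.06759 mol O.
Al2O3: 22.71/101.961 = 0.22273 mol → 0.44546 mol Al, 0.66819 mol O.
SiO2: 63.61/60.083 = 1.05870 mol → 1.05870 mol Si, 2.11740 mol O.
Total oxygen = 3.00872 mol. Normalization factor = 8/3.00872 = 2.65894.
Na per 8 O = 0.31108 × 2.65894 = 0.827.

0.827 Na apfu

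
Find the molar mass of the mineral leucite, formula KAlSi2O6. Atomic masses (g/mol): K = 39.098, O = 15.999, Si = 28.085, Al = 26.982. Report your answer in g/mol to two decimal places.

218.24 g/mol

K: 1 × 39.098 = 39.0980
Al: 1 × 26.982 = 26.9820
Si: 2 × 28.085 = 56.1700
O: 6 × 15.999 = 95.9940
Summing the contributions gives the formula mass.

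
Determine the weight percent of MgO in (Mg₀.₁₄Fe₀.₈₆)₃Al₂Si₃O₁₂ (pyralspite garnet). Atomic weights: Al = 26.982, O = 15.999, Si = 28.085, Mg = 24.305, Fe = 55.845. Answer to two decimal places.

M((Mg₀.₁₄Fe₀.₈₆)₃Al₂Si₃O₁₂) = 484.495 g/mol; M(MgO) = 40.304 g/mol.
Moles MgO per formula unit = 0.42 Mg ÷ 1 = 0.4200.
MgO fraction = (0.4200 × 40.304) / 484.495 = 16.928/484.495 = 0.0349.

3.49 wt%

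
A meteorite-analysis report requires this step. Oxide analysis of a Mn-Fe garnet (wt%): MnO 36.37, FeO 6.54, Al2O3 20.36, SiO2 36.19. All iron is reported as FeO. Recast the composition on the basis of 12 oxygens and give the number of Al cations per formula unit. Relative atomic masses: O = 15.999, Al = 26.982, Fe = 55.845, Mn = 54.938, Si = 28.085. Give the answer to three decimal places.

MnO: 36.37/70.937 = 0.51271 mol → 0.51271 mol Mn, 0.51271 mol O.
FeO: 6.54/71.844 = 0.09103 mol → 0.09103 mol Fe, 0.09103 mol O.
Al2O3: 20.36/101.961 = 0.19968 mol → 0.39936 mol Al, 0.59904 mol O.
SiO2: 36.19/60.083 = 0.60233 mol → 0.60233 mol Si, 1.20466 mol O.
Total oxygen = 2.40744 mol. Normalization factor = 12/2.40744 = 4.98455.
Al per 12 O = 0.39936 × 4.98455 = 1.991.

1.991 Al apfu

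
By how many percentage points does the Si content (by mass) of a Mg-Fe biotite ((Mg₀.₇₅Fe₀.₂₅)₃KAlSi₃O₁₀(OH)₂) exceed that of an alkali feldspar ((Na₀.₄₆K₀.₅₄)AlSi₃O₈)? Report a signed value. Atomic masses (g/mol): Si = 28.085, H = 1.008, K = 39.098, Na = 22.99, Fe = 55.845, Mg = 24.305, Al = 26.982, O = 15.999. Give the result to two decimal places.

-11.99 percentage points

Si in (Mg₀.₇₅Fe₀.₂₅)₃KAlSi₃O₁₀(OH)₂: molar mass 440.909 g/mol; 3×28.085 = 84.255 g → 19.11 wt%.
Si in (Na₀.₄₆K₀.₅₄)AlSi₃O₈: molar mass 270.917 g/mol; 3×28.085 = 84.255 g → 31.10 wt%.
Difference = 19.11 − 31.10 = -11.99 percentage points.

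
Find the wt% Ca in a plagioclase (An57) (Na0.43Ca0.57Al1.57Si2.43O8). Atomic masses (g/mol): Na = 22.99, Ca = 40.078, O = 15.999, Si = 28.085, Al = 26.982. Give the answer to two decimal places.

8.42 wt%

Molar mass of Na0.43Ca0.57Al1.57Si2.43O8: 0.43·22.99 + 0.57·40.078 + 1.57·26.982 + 2.43·28.085 + 8·15.999 = 271.330 g/mol.
Mass of Ca per formula unit: 0.57 × 40.078 = 22.844 g.
Weight fraction Ca = 22.844 / 271.330 = 0.0842.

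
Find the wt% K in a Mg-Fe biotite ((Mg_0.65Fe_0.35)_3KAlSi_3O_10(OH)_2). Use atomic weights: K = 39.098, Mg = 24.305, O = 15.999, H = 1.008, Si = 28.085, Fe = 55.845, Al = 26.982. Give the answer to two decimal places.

8.68 mass %

Formula mass = 1.95*24.305 + 1.05*55.845 + 1*39.098 + 1*26.982 + 3*28.085 + 12*15.999 + 2*1.008 = 450.371 g/mol, of which 39.098 g is K.
So K makes up 39.098/450.371 = 0.0868 of the mass, i.e. 8.68%.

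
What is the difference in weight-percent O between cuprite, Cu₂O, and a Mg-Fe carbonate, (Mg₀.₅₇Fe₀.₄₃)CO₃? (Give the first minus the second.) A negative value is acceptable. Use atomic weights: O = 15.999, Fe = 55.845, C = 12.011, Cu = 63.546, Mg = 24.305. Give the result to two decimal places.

-37.86 percentage points

O in Cu₂O: molar mass 143.091 g/mol; 1×15.999 = 15.999 g → 11.18 wt%.
O in (Mg₀.₅₇Fe₀.₄₃)CO₃: molar mass 97.875 g/mol; 3×15.999 = 47.997 g → 49.04 wt%.
Difference = 11.18 − 49.04 = -37.86 percentage points.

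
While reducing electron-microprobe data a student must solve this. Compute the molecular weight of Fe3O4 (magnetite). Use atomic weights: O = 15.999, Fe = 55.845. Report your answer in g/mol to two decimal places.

M = 3×55.845 + 4×15.999

231.53 g/mol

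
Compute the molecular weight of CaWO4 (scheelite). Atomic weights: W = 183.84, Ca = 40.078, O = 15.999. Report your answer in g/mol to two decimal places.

M = 1*40.078 + 1*183.84 + 4*15.999

287.91 g/mol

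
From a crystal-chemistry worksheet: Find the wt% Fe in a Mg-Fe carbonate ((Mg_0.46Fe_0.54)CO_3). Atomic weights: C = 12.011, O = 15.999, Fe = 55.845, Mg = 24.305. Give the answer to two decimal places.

29.76 mass %

Molar mass of (Mg_0.46Fe_0.54)CO_3: 0.46*24.305 + 0.54*55.845 + 1*12.011 + 3*15.999 = 101.345 g/mol.
Mass of Fe per formula unit: 0.54 × 55.845 = 30.156 g.
Weight fraction Fe = 30.156 / 101.345 = 0.2976.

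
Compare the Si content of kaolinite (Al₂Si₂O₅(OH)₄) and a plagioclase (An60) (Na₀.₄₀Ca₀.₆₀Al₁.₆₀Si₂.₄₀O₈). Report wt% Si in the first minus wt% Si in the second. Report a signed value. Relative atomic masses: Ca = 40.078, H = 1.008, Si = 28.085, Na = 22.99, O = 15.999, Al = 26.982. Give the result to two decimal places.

M(Al₂Si₂O₅(OH)₄) = 258.157 g/mol, so wt% Si = 56.170/258.157 × 100 = 21.76%.
M(Na₀.₄₀Ca₀.₆₀Al₁.₆₀Si₂.₄₀O₈) = 271.810 g/mol, so wt% Si = 67.404/271.810 × 100 = 24.80%.
21.76 − 24.80 = -3.04 pp.

-3.04 percentage points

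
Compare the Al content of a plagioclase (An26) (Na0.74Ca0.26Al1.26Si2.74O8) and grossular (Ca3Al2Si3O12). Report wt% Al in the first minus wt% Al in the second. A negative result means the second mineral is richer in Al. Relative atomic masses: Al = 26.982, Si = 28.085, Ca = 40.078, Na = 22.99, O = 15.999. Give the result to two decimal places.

0.78 percentage points

First mineral: 33.997 g Al in 266.375 g formula = 12.76 wt% Al.
Second mineral: 53.964 g Al in 450.441 g formula = 11.98 wt% Al.
12.76% − 11.98% gives a difference of 0.78 percentage points.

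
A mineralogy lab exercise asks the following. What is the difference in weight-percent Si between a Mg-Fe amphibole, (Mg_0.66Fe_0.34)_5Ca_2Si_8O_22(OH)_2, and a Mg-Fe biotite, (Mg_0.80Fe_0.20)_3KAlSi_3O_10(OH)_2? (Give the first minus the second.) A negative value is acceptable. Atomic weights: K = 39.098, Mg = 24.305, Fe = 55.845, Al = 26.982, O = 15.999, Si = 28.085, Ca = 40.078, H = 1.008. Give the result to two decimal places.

M((Mg_0.66Fe_0.34)_5Ca_2Si_8O_22(OH)_2) = 865.971 g/mol, so wt% Si = 224.680/865.971 × 100 = 25.95%.
M((Mg_0.80Fe_0.20)_3KAlSi_3O_10(OH)_2) = 436.178 g/mol, so wt% Si = 84.255/436.178 × 100 = 19.32%.
25.95 − 19.32 = 6.63 pp.

6.63 percentage points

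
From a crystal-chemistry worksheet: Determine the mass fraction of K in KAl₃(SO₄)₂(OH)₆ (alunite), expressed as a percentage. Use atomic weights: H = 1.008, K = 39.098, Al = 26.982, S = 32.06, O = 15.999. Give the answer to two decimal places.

9.44 wt%

Formula mass = 1×39.098 + 3×26.982 + 2×32.06 + 14×15.999 + 6×1.008 = 414.198 g/mol, of which 39.098 g is K.
So K makes up 39.098/414.198 = 0.0944 of the mass, i.e. 9.44%.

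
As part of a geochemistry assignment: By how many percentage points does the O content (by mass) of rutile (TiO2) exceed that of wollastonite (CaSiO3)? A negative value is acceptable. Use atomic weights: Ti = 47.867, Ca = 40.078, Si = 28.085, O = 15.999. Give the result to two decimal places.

-1.25 percentage points

First mineral: 31.998 g O in 79.865 g formula = 40.07 wt% O.
Second mineral: 47.997 g O in 116.160 g formula = 41.32 wt% O.
40.07% − 41.32% gives a difference of -1.25 percentage points.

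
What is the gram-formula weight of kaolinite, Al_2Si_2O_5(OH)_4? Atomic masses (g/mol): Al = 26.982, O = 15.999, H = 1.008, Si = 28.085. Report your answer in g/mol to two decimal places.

M = 2×26.982 + 2×28.085 + 9×15.999 + 4×1.008

258.16 g/mol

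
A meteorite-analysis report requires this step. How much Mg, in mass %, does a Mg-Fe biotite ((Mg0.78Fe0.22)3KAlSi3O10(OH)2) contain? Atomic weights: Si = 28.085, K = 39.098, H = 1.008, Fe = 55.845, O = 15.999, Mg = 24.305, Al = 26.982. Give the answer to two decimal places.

12.98 mass %

Formula mass = 2.34*24.305 + 0.66*55.845 + 1*39.098 + 1*26.982 + 3*28.085 + 12*15.999 + 2*1.008 = 438.070 g/mol, of which 56.874 g is Mg.
So Mg makes up 56.874/438.070 = 0.1298 of the mass, i.e. 12.98%.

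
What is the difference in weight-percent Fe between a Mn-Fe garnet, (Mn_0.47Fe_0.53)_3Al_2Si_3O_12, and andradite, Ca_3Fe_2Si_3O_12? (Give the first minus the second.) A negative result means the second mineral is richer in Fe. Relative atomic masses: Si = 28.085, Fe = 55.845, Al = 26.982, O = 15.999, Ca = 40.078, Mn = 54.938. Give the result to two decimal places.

-4.09 percentage points

Fe in (Mn_0.47Fe_0.53)_3Al_2Si_3O_12: molar mass 496.463 g/mol; 1.59×55.845 = 88.794 g → 17.89 wt%.
Fe in Ca_3Fe_2Si_3O_12: molar mass 508.167 g/mol; 2×55.845 = 111.690 g → 21.98 wt%.
Difference = 17.89 − 21.98 = -4.09 percentage points.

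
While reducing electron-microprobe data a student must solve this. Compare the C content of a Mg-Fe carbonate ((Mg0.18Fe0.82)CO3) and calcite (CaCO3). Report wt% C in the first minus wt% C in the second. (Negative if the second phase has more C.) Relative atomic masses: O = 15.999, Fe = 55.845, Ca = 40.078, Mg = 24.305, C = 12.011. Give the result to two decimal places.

-1.10 percentage points

M((Mg0.18Fe0.82)CO3) = 110.176 g/mol, so wt% C = 12.011/110.176 × 100 = 10.90%.
M(CaCO3) = 100.086 g/mol, so wt% C = 12.011/100.086 × 100 = 12.00%.
10.90 − 12.00 = -1.10 pp.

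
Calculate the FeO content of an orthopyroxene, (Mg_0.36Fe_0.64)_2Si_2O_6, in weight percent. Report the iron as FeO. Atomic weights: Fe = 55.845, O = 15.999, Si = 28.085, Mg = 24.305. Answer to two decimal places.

Molar mass of (Mg_0.36Fe_0.64)_2Si_2O_6 = 0.72×24.305 + 1.28×55.845 + 2×28.085 + 6×15.999 = 241.145 g/mol.
Each formula unit contains 1.28 Fe, equivalent to 1.28/1 = 1.2800 mol FeO.
M(FeO) = 1×55.845 + 1×15.999 = 71.844 g/mol.
Mass of FeO per formula unit = 1.2800 × 71.844 = 91.960 g.
FeO wt% = 91.960 / 241.145 × 100 = 38.13%.

38.13 wt%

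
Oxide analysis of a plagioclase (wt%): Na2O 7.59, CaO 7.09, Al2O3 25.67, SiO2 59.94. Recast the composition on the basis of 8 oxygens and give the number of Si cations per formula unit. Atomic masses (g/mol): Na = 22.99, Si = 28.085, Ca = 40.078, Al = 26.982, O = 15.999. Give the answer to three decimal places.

Na2O: 7.59/61.979 = 0.12246 mol → 0.24492 mol Na, 0.12246 mol O.
CaO: 7.09/56.077 = 0.12643 mol → 0.12643 mol Ca, 0.12643 mol O.
Al2O3: 25.67/101.961 = 0.25176 mol → 0.50352 mol Al, 0.75528 mol O.
SiO2: 59.94/60.083 = 0.99762 mol → 0.99762 mol Si, 1.99524 mol O.
Total oxygen = 2.99941 mol. Normalization factor = 8/2.99941 = 2.66719.
Si per 8 O = 0.99762 × 2.66719 = 2.661.

2.661 Si apfu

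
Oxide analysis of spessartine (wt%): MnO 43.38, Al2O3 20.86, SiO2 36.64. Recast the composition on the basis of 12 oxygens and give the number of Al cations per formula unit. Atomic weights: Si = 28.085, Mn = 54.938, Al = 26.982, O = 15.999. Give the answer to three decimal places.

MnO (M=70.937): mol = 0.61153; Mn = 0.61153, O = 0.61153.
Al2O3 (M=101.961): mol = 0.20459; Al = 0.40918, O = 0.61377.
SiO2 (M=60.083): mol = 0.60982; Si = 0.60982, O = 1.21964.
ΣO = 2.44494; factor = 12/ΣO = 4.90810.
Al apfu = 0.40918 × 4.90810 = 2.008.

2.008 Al apfu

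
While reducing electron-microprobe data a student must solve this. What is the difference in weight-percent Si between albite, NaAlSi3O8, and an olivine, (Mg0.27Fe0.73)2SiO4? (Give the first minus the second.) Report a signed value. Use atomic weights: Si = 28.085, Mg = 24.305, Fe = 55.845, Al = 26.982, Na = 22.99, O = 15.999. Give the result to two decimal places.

M(NaAlSi3O8) = 262.219 g/mol, so wt% Si = 84.255/262.219 × 100 = 32.13%.
M((Mg0.27Fe0.73)2SiO4) = 186.739 g/mol, so wt% Si = 28.085/186.739 × 100 = 15.04%.
32.13 − 15.04 = 17.09 pp.

17.09 percentage points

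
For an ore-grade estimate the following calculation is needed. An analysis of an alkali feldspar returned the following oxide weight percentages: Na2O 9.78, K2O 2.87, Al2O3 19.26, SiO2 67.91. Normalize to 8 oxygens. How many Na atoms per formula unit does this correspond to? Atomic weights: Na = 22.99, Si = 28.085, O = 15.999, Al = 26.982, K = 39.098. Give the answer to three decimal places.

0.837 Na apfu

9.78 wt% Na2O ÷ 61.979 g/mol = 0.15780 mol, giving 0.31560 Na and 0.15780 O.
2.87 wt% K2O ÷ 94.195 g/mol = 0.03047 mol, giving 0.06094 K and 0.03047 O.
19.26 wt% Al2O3 ÷ 101.961 g/mol = 0.18890 mol, giving 0.37780 Al and 0.56670 O.
67.91 wt% SiO2 ÷ 60.083 g/mol = 1.13027 mol, giving 1.13027 Si and 2.26054 O.
Oxygen sums to 3.01551; scaling by 8/3.01551 = 2.65295 puts the formula on 8 O.
Na: 0.31560 × 2.65295 = 0.837 atoms per formula unit.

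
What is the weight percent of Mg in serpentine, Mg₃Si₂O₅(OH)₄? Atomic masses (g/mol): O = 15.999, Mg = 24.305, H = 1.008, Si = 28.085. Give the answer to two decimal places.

26.31 weight percent

Molar mass of Mg₃Si₂O₅(OH)₄: 3*24.305 + 2*28.085 + 9*15.999 + 4*1.008 = 277.108 g/mol.
Mass of Mg per formula unit: 3 × 24.305 = 72.915 g.
Weight fraction Mg = 72.915 / 277.108 = 0.2631.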